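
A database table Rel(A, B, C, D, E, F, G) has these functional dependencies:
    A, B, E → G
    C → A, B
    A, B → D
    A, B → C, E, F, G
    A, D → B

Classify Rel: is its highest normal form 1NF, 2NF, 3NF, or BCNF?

Candidate keys: {A, B}, {A, D}, {C}. Prime attributes: {A, B, C, D}.
Every FD has a superkey on the left, so the relation is in BCNF.

BCNF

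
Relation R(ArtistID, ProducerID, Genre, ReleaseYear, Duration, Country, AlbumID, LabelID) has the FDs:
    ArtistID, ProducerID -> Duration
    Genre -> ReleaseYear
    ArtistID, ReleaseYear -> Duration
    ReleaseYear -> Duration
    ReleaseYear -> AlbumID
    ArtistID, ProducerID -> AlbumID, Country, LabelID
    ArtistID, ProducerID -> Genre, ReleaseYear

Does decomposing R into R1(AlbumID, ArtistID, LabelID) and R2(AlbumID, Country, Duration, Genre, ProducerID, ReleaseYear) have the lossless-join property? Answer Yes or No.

Common attributes: {AlbumID}; their closure is {AlbumID}.
R1 ⊄ {AlbumID} and R2 ⊄ {AlbumID}, so the split is lossy.

No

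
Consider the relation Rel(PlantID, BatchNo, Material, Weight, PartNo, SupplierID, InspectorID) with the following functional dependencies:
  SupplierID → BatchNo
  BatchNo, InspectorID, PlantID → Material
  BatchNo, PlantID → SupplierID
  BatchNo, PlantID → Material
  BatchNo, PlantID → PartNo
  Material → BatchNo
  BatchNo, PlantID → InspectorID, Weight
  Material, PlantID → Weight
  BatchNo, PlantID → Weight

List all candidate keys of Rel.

{PlantID} never appears on the right of any FD, so every key must include it.
{BatchNo, PlantID}⁺ = {BatchNo, InspectorID, Material, PartNo, PlantID, SupplierID, Weight}, which is every attribute, so {BatchNo, PlantID} is a candidate key.
{Material, PlantID}⁺ = {BatchNo, InspectorID, Material, PartNo, PlantID, SupplierID, Weight}, which is every attribute, so {Material, PlantID} is a candidate key.
{PlantID, SupplierID}⁺ = {BatchNo, InspectorID, Material, PartNo, PlantID, SupplierID, Weight}, which is every attribute, so {PlantID, SupplierID} is a candidate key.
No proper subset of any of these is a key, and no other minimal superkey exists.

{BatchNo, PlantID}, {Material, PlantID}, {PlantID, SupplierID}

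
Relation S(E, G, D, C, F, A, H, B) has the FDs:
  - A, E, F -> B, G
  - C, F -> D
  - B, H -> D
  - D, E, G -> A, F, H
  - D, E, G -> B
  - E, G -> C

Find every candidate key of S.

{A, E, F}, {B, E, G, H}, {D, E, G}, {E, F, G}

No FD produces {E}, so it must be in every candidate key.
{A, E, F} is a candidate key since {A, E, F}⁺ = {A, B, C, D, E, F, G, H} covers every attribute.
{D, E, G} is a candidate key since {D, E, G}⁺ = {A, B, C, D, E, F, G, H} covers every attribute.
{E, F, G} is a candidate key since {E, F, G}⁺ = {A, B, C, D, E, F, G, H} covers every attribute.
{B, E, G, H} is a candidate key since {B, E, G, H}⁺ = {A, B, C, D, E, F, G, H} covers every attribute.
These are minimal and exhaustive — every other superkey contains one of them.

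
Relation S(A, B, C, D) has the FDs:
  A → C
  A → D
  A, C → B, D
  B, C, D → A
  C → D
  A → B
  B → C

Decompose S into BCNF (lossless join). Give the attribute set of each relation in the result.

Candidate keys of the original relation: {A}, {B}.
Within {A, B, C, D}: {C}⁺ ∩ {A, B, C, D} = {C, D}, not the whole set, so C → D violates BCNF; decompose into {C, D} and {A, B, C}.
{C, D} is in BCNF.
{A, B, C} is in BCNF.

{A, B, C}; {C, D}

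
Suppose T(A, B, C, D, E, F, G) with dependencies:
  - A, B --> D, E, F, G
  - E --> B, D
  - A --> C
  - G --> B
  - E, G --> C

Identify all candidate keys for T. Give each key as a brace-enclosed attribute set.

Attributes never on any right-hand side: {A} — every candidate key must contain it.
Closure of {A, B} is {A, B, C, D, E, F, G}, the whole schema; {A, B} is a candidate key.
Closure of {A, E} is {A, B, C, D, E, F, G}, the whole schema; {A, E} is a candidate key.
Closure of {A, G} is {A, B, C, D, E, F, G}, the whole schema; {A, G} is a candidate key.
Any other superkey properly contains one of these, so there are no further candidate keys.

{A, B}, {A, E}, {A, G}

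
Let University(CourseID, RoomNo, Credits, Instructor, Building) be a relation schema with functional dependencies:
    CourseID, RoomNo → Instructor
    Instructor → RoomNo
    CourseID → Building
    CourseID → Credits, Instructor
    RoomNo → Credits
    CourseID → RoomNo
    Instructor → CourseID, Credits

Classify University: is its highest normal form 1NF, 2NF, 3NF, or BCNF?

Candidate keys: {CourseID}, {Instructor}. Prime attributes: {CourseID, Instructor}.
For RoomNo → Credits we have {RoomNo}⁺ = {Credits, RoomNo}; {RoomNo} is not a superkey, so BCNF fails.
RoomNo → Credits determines the non-prime attribute {Credits} from a non-superkey — 3NF is violated.
With only single-attribute keys there can be no partial dependency, so 2NF holds.

2NF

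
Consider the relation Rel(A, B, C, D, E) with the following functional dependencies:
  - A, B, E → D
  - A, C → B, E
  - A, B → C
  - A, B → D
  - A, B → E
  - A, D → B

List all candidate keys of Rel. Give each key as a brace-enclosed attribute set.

{A, B}, {A, C}, {A, D}

{A} never appears on the right of any FD, so every key must include it.
{A, B}⁺ = {A, B, C, D, E} — all of the relation — so {A, B} is a candidate key.
{A, C}⁺ = {A, B, C, D, E} — all of the relation — so {A, C} is a candidate key.
{A, D}⁺ = {A, B, C, D, E} — all of the relation — so {A, D} is a candidate key.
These are minimal and exhaustive — every other superkey contains one of them.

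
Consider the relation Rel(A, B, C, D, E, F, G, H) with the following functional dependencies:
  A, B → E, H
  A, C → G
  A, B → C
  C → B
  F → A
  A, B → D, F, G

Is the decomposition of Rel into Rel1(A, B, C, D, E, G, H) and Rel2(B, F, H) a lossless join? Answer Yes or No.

No

The shared attributes are {B, H} and {B, H}⁺ = {B, H}.
The closure covers neither Rel1 nor Rel2 entirely; the join is not lossless.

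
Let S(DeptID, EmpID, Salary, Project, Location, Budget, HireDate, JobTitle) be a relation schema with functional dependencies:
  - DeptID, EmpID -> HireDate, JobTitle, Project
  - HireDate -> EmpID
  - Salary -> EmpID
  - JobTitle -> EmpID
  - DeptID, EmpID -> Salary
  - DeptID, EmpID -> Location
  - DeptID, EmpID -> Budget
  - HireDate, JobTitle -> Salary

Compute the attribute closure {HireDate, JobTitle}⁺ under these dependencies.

{EmpID, HireDate, JobTitle, Salary}

Start with {HireDate, JobTitle}.
HireDate -> EmpID applies; add {EmpID} → now {EmpID, HireDate, JobTitle}.
HireDate, JobTitle -> Salary applies; add {Salary} → now {EmpID, HireDate, JobTitle, Salary}.
No further FD applies.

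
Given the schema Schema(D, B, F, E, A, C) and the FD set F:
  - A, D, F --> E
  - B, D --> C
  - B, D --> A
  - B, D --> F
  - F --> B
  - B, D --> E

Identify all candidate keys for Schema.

Attributes never on any right-hand side: {D} — every candidate key must contain it.
{B, D} is a candidate key since {B, D}⁺ = {A, B, C, D, E, F} covers every attribute.
{D, F} is a candidate key since {D, F}⁺ = {A, B, C, D, E, F} covers every attribute.
These are minimal and exhaustive — every other superkey contains one of them.

{B, D}, {D, F}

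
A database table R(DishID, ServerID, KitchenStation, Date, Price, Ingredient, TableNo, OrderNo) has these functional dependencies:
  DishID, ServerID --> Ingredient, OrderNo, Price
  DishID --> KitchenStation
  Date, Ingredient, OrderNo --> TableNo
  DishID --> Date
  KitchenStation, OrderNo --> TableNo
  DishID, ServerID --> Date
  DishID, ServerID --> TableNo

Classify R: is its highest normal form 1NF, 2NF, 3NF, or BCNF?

Candidate key: {DishID, ServerID}. Prime attributes: {DishID, ServerID}.
For DishID --> KitchenStation we have {DishID}⁺ = {Date, DishID, KitchenStation}; {DishID} is not a superkey, so BCNF fails.
DishID --> KitchenStation determines the non-prime attribute {KitchenStation} from a non-superkey — 3NF is violated.
The proper key subset {DishID} of {DishID, ServerID} determines non-prime {Date, KitchenStation}, so the relation is not even in 2NF.

1NF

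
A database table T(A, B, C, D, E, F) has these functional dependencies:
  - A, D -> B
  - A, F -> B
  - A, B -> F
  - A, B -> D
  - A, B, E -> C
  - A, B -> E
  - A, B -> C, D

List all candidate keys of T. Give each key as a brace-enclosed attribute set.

{A, B}, {A, D}, {A, F}

No FD produces {A}, so it must be in every candidate key.
{A, B}⁺ = {A, B, C, D, E, F} — all of the relation — so {A, B} is a candidate key.
{A, D}⁺ = {A, B, C, D, E, F} — all of the relation — so {A, D} is a candidate key.
{A, F}⁺ = {A, B, C, D, E, F} — all of the relation — so {A, F} is a candidate key.
These are minimal and exhaustive — every other superkey contains one of them.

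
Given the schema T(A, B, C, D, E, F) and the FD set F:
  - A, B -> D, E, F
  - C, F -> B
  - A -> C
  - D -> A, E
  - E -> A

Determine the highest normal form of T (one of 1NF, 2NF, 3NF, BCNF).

1NF

Candidate keys: {A, B}, {A, F}, {B, D}, {B, E}, {D, F}, {E, F}. Prime attributes: {A, B, D, E, F}.
C, F -> B breaks BCNF: {C, F}⁺ = {B, C, F}, so {C, F} is not a superkey.
A -> C determines the non-prime attribute {C} from a non-superkey — 3NF is violated.
The proper key subset {A} of {A, B} determines non-prime {C}, so the relation is not even in 2NF.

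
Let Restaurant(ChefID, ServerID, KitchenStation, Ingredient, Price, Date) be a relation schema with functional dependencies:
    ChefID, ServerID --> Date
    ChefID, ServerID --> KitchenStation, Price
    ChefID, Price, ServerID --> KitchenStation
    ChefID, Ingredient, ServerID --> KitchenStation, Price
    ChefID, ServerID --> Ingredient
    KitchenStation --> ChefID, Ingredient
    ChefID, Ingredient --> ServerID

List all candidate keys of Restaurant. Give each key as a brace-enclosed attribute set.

{ChefID, Ingredient}, {ChefID, ServerID}, {KitchenStation}

{KitchenStation}⁺ = {ChefID, Date, Ingredient, KitchenStation, Price, ServerID}, which is every attribute, so {KitchenStation} is a candidate key.
{ChefID, Ingredient}⁺ = {ChefID, Date, Ingredient, KitchenStation, Price, ServerID}, which is every attribute, so {ChefID, Ingredient} is a candidate key.
{ChefID, ServerID}⁺ = {ChefID, Date, Ingredient, KitchenStation, Price, ServerID}, which is every attribute, so {ChefID, ServerID} is a candidate key.
No proper subset of any of these is a key, and no other minimal superkey exists.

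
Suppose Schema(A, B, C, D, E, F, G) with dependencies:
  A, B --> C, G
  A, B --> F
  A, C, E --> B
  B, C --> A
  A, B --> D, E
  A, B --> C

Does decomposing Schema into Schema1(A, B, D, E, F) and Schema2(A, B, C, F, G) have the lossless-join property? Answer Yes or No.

The shared attributes are {A, B, F} and {A, B, F}⁺ = {A, B, C, D, E, F, G}.
This includes all of Schema1, so the common attributes are a superkey of Schema1 — the join is lossless.

Yes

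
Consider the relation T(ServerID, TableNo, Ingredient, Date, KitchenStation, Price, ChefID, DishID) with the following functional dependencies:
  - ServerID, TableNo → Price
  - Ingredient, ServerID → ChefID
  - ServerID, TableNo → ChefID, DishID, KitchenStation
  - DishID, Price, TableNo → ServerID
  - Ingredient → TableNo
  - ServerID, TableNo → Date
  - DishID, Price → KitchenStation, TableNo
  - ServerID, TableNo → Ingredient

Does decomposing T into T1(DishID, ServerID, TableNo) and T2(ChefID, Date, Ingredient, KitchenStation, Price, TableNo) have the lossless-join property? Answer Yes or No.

T1 ∩ T2 = {TableNo}; its closure under F is {TableNo}.
T1 ⊄ {TableNo} and T2 ⊄ {TableNo}, so the split is lossy.

No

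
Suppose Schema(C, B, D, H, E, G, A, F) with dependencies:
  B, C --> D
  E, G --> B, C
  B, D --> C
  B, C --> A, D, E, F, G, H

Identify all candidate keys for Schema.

{B, C}, {B, D}, {E, G}

{B, C} is a candidate key since {B, C}⁺ = {A, B, C, D, E, F, G, H} covers every attribute.
{B, D} is a candidate key since {B, D}⁺ = {A, B, C, D, E, F, G, H} covers every attribute.
{E, G} is a candidate key since {E, G}⁺ = {A, B, C, D, E, F, G, H} covers every attribute.
Any other superkey properly contains one of these, so there are no further candidate keys.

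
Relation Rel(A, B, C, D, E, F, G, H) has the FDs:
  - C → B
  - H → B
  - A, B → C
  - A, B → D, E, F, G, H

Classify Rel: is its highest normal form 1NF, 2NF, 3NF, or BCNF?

3NF

Candidate keys: {A, B}, {A, C}, {A, H}. Prime attributes: {A, B, C, H}.
C → B breaks BCNF: {C}⁺ = {B, C}, so {C} is not a superkey.
But every attribute on its right side ({B}) is prime, and the same holds for every other non-superkey FD, so 3NF still holds.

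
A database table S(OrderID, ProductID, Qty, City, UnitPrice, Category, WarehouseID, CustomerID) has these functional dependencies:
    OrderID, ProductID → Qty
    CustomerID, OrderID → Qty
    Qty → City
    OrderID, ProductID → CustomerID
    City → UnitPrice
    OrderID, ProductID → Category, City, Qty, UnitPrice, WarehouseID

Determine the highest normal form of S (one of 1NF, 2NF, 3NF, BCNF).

2NF

Candidate key: {OrderID, ProductID}. Prime attributes: {OrderID, ProductID}.
CustomerID, OrderID → Qty: {CustomerID, OrderID}⁺ = {City, CustomerID, OrderID, Qty, UnitPrice}, which is not all of the attributes, so the left side is not a superkey — BCNF is violated.
CustomerID, OrderID → Qty has non-prime {Qty} on the right and a non-superkey on the left, so 3NF fails.
No non-prime attribute depends on a proper subset of any candidate key, so 2NF holds.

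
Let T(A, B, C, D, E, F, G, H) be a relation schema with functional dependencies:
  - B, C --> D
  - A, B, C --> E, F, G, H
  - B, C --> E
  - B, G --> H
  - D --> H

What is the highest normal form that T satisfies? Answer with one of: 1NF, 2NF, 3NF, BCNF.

Candidate key: {A, B, C}. Prime attributes: {A, B, C}.
B, C --> D breaks BCNF: {B, C}⁺ = {B, C, D, E, H}, so {B, C} is not a superkey.
B, C --> D has non-prime {D} on the right and a non-superkey on the left, so 3NF fails.
Since {B, C} ⊂ {A, B, C} and {B, C}⁺ ⊇ {D, E, H} with {D, E, H} non-prime, there is a partial dependency; 2NF fails.

1NF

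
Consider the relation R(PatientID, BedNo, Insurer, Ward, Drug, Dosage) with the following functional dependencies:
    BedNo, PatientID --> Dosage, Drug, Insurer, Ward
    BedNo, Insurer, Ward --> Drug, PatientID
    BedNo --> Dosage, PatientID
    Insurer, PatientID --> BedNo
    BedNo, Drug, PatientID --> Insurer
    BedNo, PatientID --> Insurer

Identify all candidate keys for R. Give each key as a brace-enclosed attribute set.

{BedNo}, {Insurer, PatientID}

{BedNo} is a candidate key since {BedNo}⁺ = {BedNo, Dosage, Drug, Insurer, PatientID, Ward} covers every attribute.
{Insurer, PatientID} is a candidate key since {Insurer, PatientID}⁺ = {BedNo, Dosage, Drug, Insurer, PatientID, Ward} covers every attribute.
No proper subset of any of these is a key, and no other minimal superkey exists.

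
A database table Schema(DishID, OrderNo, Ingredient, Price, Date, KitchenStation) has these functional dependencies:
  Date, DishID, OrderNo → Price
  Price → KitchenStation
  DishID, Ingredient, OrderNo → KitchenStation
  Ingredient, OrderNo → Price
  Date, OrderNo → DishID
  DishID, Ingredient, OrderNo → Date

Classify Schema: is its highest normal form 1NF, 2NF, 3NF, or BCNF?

Candidate keys: {Date, Ingredient, OrderNo}, {DishID, Ingredient, OrderNo}. Prime attributes: {Date, DishID, Ingredient, OrderNo}.
For Date, DishID, OrderNo → Price we have {Date, DishID, OrderNo}⁺ = {Date, DishID, KitchenStation, OrderNo, Price}; {Date, DishID, OrderNo} is not a superkey, so BCNF fails.
Date, DishID, OrderNo → Price determines the non-prime attribute {Price} from a non-superkey — 3NF is violated.
The proper key subset {Date, OrderNo} of {Date, Ingredient, OrderNo} determines non-prime {KitchenStation, Price}, so the relation is not even in 2NF.

1NF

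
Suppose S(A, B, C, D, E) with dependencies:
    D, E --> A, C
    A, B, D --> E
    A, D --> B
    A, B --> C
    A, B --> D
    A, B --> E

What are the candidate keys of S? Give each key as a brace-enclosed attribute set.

{A, B}, {A, D}, {D, E}

{A, B}⁺ = {A, B, C, D, E}, which is every attribute, so {A, B} is a candidate key.
{A, D}⁺ = {A, B, C, D, E}, which is every attribute, so {A, D} is a candidate key.
{D, E}⁺ = {A, B, C, D, E}, which is every attribute, so {D, E} is a candidate key.
No proper subset of any of these is a key, and no other minimal superkey exists.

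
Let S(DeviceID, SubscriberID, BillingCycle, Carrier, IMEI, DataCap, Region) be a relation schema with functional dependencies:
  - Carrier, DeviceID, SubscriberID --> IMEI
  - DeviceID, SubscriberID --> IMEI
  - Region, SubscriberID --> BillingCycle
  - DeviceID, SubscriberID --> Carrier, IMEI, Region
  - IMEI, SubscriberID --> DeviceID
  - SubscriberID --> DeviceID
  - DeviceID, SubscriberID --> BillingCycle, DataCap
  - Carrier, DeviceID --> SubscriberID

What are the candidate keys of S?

{SubscriberID}⁺ = {BillingCycle, Carrier, DataCap, DeviceID, IMEI, Region, SubscriberID} — all of the relation — so {SubscriberID} is a candidate key.
{Carrier, DeviceID}⁺ = {BillingCycle, Carrier, DataCap, DeviceID, IMEI, Region, SubscriberID} — all of the relation — so {Carrier, DeviceID} is a candidate key.
These are minimal and exhaustive — every other superkey contains one of them.

{Carrier, DeviceID}, {SubscriberID}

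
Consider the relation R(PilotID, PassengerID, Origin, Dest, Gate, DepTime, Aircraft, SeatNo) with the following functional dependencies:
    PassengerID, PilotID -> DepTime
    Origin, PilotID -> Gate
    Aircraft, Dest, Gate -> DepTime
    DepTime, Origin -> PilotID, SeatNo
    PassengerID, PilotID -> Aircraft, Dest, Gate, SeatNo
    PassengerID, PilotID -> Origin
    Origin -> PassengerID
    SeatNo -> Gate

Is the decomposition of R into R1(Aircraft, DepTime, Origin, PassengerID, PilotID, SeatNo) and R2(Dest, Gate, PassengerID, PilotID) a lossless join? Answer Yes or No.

The shared attributes are {PassengerID, PilotID} and {PassengerID, PilotID}⁺ = {Aircraft, DepTime, Dest, Gate, Origin, PassengerID, PilotID, SeatNo}.
R1 is contained in that closure, so R1 ∩ R2 -> R1 holds and the join is lossless.

Yes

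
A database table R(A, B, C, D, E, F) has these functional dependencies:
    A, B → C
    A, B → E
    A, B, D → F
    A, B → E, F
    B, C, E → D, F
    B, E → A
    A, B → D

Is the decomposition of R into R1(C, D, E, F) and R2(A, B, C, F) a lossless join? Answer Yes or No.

No

R1 ∩ R2 = {C, F}; its closure under F is {C, F}.
R1 ⊄ {C, F} and R2 ⊄ {C, F}, so the split is lossy.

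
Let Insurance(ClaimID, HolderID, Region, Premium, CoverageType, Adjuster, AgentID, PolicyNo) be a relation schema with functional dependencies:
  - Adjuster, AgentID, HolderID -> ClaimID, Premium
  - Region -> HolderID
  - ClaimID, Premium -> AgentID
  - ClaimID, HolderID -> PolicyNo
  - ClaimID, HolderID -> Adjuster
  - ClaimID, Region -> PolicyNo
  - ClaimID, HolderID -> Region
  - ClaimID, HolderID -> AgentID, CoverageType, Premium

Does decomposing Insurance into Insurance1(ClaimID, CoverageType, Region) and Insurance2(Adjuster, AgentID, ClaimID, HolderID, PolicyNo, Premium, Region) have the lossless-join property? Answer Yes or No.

Yes

Common attributes: {ClaimID, Region}; their closure is {Adjuster, AgentID, ClaimID, CoverageType, HolderID, PolicyNo, Premium, Region}.
Insurance1 is contained in that closure, so Insurance1 ∩ Insurance2 -> Insurance1 holds and the join is lossless.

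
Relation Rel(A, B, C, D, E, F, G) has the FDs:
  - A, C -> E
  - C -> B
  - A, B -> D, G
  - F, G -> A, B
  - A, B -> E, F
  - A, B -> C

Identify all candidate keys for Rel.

Closure of {A, B} is {A, B, C, D, E, F, G}, the whole schema; {A, B} is a candidate key.
Closure of {A, C} is {A, B, C, D, E, F, G}, the whole schema; {A, C} is a candidate key.
Closure of {F, G} is {A, B, C, D, E, F, G}, the whole schema; {F, G} is a candidate key.
Any other superkey properly contains one of these, so there are no further candidate keys.

{A, B}, {A, C}, {F, G}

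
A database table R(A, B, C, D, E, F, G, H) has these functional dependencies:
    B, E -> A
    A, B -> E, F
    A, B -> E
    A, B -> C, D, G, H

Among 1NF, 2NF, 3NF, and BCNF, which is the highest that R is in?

BCNF

Candidate keys: {A, B}, {B, E}. Prime attributes: {A, B, E}.
Every FD has a superkey on the left, so the relation is in BCNF.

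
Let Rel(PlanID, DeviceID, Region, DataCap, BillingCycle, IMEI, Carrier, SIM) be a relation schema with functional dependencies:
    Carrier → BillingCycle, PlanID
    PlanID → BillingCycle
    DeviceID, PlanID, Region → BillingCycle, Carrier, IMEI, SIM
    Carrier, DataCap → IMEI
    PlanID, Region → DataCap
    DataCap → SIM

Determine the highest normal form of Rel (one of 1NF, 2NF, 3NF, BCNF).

1NF

Candidate keys: {Carrier, DeviceID, Region}, {DeviceID, PlanID, Region}. Prime attributes: {Carrier, DeviceID, PlanID, Region}.
Carrier → BillingCycle, PlanID: {Carrier}⁺ = {BillingCycle, Carrier, PlanID}, which is not all of the attributes, so the left side is not a superkey — BCNF is violated.
Carrier → BillingCycle, PlanID determines the non-prime attribute {BillingCycle} from a non-superkey — 3NF is violated.
The proper key subset {Carrier} of {Carrier, DeviceID, Region} determines non-prime {BillingCycle}, so the relation is not even in 2NF.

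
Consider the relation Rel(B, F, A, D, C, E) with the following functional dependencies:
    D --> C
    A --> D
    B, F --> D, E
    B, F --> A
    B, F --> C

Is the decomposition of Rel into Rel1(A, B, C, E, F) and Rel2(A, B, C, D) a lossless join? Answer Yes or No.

Common attributes: {A, B, C}; their closure is {A, B, C, D}.
Rel2 is contained in that closure, so Rel1 ∩ Rel2 --> Rel2 holds and the join is lossless.

Yes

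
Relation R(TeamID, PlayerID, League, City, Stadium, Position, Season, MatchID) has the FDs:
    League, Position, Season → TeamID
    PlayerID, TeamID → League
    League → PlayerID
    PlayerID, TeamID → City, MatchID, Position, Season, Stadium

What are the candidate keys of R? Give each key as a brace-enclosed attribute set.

{League, TeamID}⁺ = {City, League, MatchID, PlayerID, Position, Season, Stadium, TeamID}, which is every attribute, so {League, TeamID} is a candidate key.
{PlayerID, TeamID}⁺ = {City, League, MatchID, PlayerID, Position, Season, Stadium, TeamID}, which is every attribute, so {PlayerID, TeamID} is a candidate key.
{League, Position, Season}⁺ = {City, League, MatchID, PlayerID, Position, Season, Stadium, TeamID}, which is every attribute, so {League, Position, Season} is a candidate key.
No proper subset of any of these is a key, and no other minimal superkey exists.

{League, Position, Season}, {League, TeamID}, {PlayerID, TeamID}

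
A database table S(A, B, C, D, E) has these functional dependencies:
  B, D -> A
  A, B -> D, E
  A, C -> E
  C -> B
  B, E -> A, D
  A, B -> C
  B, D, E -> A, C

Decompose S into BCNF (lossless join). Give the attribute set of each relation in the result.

Candidate keys of the original relation: {A, B}, {A, C}, {B, D}, {B, E}, {C, D}, {C, E}.
In {A, B, C, D, E}, {C} is not a superkey ({C}⁺ restricted to this set is {B, C}), so split on C -> B into {B, C} and {A, C, D, E}.
{B, C}: every determinant is a superkey — BCNF.
{A, C, D, E}: every determinant is a superkey — BCNF.

{A, C, D, E}; {B, C}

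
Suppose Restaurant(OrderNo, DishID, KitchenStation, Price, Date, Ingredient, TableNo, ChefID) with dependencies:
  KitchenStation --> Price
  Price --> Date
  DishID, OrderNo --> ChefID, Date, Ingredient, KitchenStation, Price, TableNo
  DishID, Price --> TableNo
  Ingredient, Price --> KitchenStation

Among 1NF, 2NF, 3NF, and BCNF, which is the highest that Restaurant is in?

Candidate key: {DishID, OrderNo}. Prime attributes: {DishID, OrderNo}.
For KitchenStation --> Price we have {KitchenStation}⁺ = {Date, KitchenStation, Price}; {KitchenStation} is not a superkey, so BCNF fails.
KitchenStation --> Price determines the non-prime attribute {Price} from a non-superkey — 3NF is violated.
No non-prime attribute depends on a proper subset of any candidate key, so 2NF holds.

2NF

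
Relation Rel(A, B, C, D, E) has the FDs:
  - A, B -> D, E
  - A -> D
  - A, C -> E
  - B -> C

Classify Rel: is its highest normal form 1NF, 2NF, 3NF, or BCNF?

Candidate key: {A, B}. Prime attributes: {A, B}.
For A -> D we have {A}⁺ = {A, D}; {A} is not a superkey, so BCNF fails.
A -> D has non-prime {D} on the right and a non-superkey on the left, so 3NF fails.
The proper key subset {A} of {A, B} determines non-prime {D}, so the relation is not even in 2NF.

1NF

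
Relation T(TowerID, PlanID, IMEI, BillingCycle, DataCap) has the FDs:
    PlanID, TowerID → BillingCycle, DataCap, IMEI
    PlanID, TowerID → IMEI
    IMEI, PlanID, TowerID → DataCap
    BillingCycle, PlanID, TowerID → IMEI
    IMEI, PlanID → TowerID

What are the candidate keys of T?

{IMEI, PlanID}, {PlanID, TowerID}

{PlanID} never appears on the right of any FD, so every key must include it.
{IMEI, PlanID}⁺ = {BillingCycle, DataCap, IMEI, PlanID, TowerID} — all of the relation — so {IMEI, PlanID} is a candidate key.
{PlanID, TowerID}⁺ = {BillingCycle, DataCap, IMEI, PlanID, TowerID} — all of the relation — so {PlanID, TowerID} is a candidate key.
These are minimal and exhaustive — every other superkey contains one of them.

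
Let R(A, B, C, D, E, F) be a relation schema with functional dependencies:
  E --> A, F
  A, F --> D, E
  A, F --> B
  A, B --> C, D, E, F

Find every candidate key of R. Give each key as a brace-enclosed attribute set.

{E} is a candidate key since {E}⁺ = {A, B, C, D, E, F} covers every attribute.
{A, B} is a candidate key since {A, B}⁺ = {A, B, C, D, E, F} covers every attribute.
{A, F} is a candidate key since {A, F}⁺ = {A, B, C, D, E, F} covers every attribute.
No proper subset of any of these is a key, and no other minimal superkey exists.

{A, B}, {A, F}, {E}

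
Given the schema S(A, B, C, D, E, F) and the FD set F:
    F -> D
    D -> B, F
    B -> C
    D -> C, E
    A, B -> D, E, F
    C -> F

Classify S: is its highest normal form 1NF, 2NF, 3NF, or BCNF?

Candidate keys: {A, B}, {A, C}, {A, D}, {A, F}. Prime attributes: {A, B, C, D, F}.
F -> D: {F}⁺ = {B, C, D, E, F}, which is not all of the attributes, so the left side is not a superkey — BCNF is violated.
Because {E} is non-prime and the left side of D -> C, E is not a superkey, the relation is not in 3NF.
{B} is a proper subset of the key {A, B}, and {B}⁺ contains the non-prime attribute {E} — a partial dependency, so 2NF is violated.

1NF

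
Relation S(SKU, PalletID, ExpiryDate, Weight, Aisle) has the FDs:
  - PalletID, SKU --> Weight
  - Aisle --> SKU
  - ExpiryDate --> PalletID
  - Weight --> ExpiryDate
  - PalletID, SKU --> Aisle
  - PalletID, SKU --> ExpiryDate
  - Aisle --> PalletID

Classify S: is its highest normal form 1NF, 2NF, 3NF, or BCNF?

Candidate keys: {Aisle}, {ExpiryDate, SKU}, {PalletID, SKU}, {SKU, Weight}. Prime attributes: {Aisle, ExpiryDate, PalletID, SKU, Weight}.
ExpiryDate --> PalletID breaks BCNF: {ExpiryDate}⁺ = {ExpiryDate, PalletID}, so {ExpiryDate} is not a superkey.
Since {PalletID} ⊆ prime attributes and every other non-superkey FD also has a prime right side, the schema is in 3NF.

3NF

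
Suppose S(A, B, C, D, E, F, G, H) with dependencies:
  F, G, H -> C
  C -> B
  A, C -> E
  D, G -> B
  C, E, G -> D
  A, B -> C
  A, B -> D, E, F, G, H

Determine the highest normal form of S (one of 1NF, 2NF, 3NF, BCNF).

3NF

Candidate keys: {A, B}, {A, C}, {A, D, G}, {A, F, G, H}. Prime attributes: {A, B, C, D, F, G, H}.
F, G, H -> C: {F, G, H}⁺ = {B, C, F, G, H}, which is not all of the attributes, so the left side is not a superkey — BCNF is violated.
Its right-hand attributes {C} are all prime, as are those of every other non-superkey FD — the relation is in 3NF.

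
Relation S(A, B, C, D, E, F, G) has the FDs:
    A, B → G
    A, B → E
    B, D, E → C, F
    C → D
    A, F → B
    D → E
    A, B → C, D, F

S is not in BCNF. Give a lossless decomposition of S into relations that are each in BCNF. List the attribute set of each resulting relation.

{A, B, D, G}; {B, C, F}; {C, D}; {D, E}

Candidate keys of the original relation: {A, B}, {A, F}.
In {A, B, C, D, E, F, G}, {B, D, E} is not a superkey ({B, D, E}⁺ restricted to this set is {B, C, D, E, F}), so split on B, D, E → C, F into {B, C, D, E, F} and {A, B, D, E, G}.
In {B, C, D, E, F}, {C} is not a superkey ({C}⁺ restricted to this set is {C, D, E}), so split on C → D, E into {C, D, E} and {B, C, F}.
In {C, D, E}, {D} is not a superkey ({D}⁺ restricted to this set is {D, E}), so split on D → E into {D, E} and {C, D}.
{D, E} is in BCNF.
{C, D} is in BCNF.
{B, C, F} is in BCNF.
In {A, B, D, E, G}, {D} is not a superkey ({D}⁺ restricted to this set is {D, E}), so split on D → E into {D, E} and {A, B, D, G}.
{D, E} is in BCNF.
{A, B, D, G} is in BCNF.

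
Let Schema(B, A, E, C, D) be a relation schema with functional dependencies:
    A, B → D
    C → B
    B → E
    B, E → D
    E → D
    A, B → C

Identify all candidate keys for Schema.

{A, B}, {A, C}

{A} never appears on the right of any FD, so every key must include it.
{A, B} is a candidate key since {A, B}⁺ = {A, B, C, D, E} covers every attribute.
{A, C} is a candidate key since {A, C}⁺ = {A, B, C, D, E} covers every attribute.
These are minimal and exhaustive — every other superkey contains one of them.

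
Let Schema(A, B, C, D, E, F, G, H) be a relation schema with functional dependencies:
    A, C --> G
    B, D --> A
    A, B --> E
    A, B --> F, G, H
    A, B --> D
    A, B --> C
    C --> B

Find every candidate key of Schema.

{A, B} is a candidate key since {A, B}⁺ = {A, B, C, D, E, F, G, H} covers every attribute.
{A, C} is a candidate key since {A, C}⁺ = {A, B, C, D, E, F, G, H} covers every attribute.
{B, D} is a candidate key since {B, D}⁺ = {A, B, C, D, E, F, G, H} covers every attribute.
{C, D} is a candidate key since {C, D}⁺ = {A, B, C, D, E, F, G, H} covers every attribute.
These are minimal and exhaustive — every other superkey contains one of them.

{A, B}, {A, C}, {B, D}, {C, D}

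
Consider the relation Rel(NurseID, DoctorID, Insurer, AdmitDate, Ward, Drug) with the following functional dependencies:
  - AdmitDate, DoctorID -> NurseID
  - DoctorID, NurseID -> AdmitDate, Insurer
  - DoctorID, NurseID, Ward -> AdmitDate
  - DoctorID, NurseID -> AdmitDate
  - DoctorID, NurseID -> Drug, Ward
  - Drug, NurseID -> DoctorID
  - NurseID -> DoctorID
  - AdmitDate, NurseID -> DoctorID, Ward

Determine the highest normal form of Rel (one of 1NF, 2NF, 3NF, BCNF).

BCNF

Candidate keys: {AdmitDate, DoctorID}, {NurseID}. Prime attributes: {AdmitDate, DoctorID, NurseID}.
The left-hand side of every FD is a superkey, so BCNF is satisfied.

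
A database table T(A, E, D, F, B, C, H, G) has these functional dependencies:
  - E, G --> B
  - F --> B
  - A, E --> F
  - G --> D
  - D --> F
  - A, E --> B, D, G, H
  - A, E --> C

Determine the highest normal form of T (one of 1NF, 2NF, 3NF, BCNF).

2NF

Candidate key: {A, E}. Prime attributes: {A, E}.
E, G --> B: {E, G}⁺ = {B, D, E, F, G}, which is not all of the attributes, so the left side is not a superkey — BCNF is violated.
E, G --> B has non-prime {B} on the right and a non-superkey on the left, so 3NF fails.
Checking every proper subset of each key, none determines a non-prime attribute — 2NF is satisfied.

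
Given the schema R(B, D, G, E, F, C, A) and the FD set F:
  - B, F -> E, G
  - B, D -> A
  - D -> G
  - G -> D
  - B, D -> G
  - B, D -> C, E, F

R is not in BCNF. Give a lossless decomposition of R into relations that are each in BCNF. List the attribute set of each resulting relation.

Candidate keys of the original relation: {B, D}, {B, F}, {B, G}.
In {A, B, C, D, E, F, G}, {D} is not a superkey ({D}⁺ restricted to this set is {D, G}), so split on D -> G into {D, G} and {A, B, C, D, E, F}.
{D, G}: every determinant is a superkey — BCNF.
{A, B, C, D, E, F}: every determinant is a superkey — BCNF.

{A, B, C, D, E, F}; {D, G}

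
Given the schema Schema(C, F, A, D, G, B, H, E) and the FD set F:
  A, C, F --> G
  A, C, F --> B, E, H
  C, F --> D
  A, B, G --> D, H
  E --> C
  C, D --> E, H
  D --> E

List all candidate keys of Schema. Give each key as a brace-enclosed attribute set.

{A, B, F, G}, {A, C, F}, {A, D, F}, {A, E, F}

No FD produces {A, F}, so they must be in every candidate key.
{A, C, F}⁺ = {A, B, C, D, E, F, G, H} — all of the relation — so {A, C, F} is a candidate key.
{A, D, F}⁺ = {A, B, C, D, E, F, G, H} — all of the relation — so {A, D, F} is a candidate key.
{A, E, F}⁺ = {A, B, C, D, E, F, G, H} — all of the relation — so {A, E, F} is a candidate key.
{A, B, F, G}⁺ = {A, B, C, D, E, F, G, H} — all of the relation — so {A, B, F, G} is a candidate key.
These are minimal and exhaustive — every other superkey contains one of them.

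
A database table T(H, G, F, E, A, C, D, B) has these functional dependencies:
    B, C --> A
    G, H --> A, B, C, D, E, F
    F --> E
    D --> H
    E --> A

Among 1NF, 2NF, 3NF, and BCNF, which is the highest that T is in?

2NF

Candidate keys: {D, G}, {G, H}. Prime attributes: {D, G, H}.
B, C --> A breaks BCNF: {B, C}⁺ = {A, B, C}, so {B, C} is not a superkey.
Because {A} is non-prime and the left side of B, C --> A is not a superkey, the relation is not in 3NF.
No non-prime attribute depends on a proper subset of any candidate key, so 2NF holds.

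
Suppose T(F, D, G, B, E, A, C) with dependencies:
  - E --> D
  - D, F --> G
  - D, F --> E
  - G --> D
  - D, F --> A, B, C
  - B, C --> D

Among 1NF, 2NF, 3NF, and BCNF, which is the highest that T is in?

3NF

Candidate keys: {B, C, F}, {D, F}, {E, F}, {F, G}. Prime attributes: {B, C, D, E, F, G}.
E --> D: {E}⁺ = {D, E}, which is not all of the attributes, so the left side is not a superkey — BCNF is violated.
Since {D} ⊆ prime attributes and every other non-superkey FD also has a prime right side, the schema is in 3NF.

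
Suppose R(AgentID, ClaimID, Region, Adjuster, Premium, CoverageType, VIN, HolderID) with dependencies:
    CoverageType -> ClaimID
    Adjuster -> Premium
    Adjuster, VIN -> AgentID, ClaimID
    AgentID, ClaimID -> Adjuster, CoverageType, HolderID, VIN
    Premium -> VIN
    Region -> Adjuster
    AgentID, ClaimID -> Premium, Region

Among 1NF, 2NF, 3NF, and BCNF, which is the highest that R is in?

2NF

Candidate keys: {Adjuster}, {AgentID, ClaimID}, {AgentID, CoverageType}, {Region}. Prime attributes: {Adjuster, AgentID, ClaimID, CoverageType, Region}.
CoverageType -> ClaimID breaks BCNF: {CoverageType}⁺ = {ClaimID, CoverageType}, so {CoverageType} is not a superkey.
Premium -> VIN has non-prime {VIN} on the right and a non-superkey on the left, so 3NF fails.
Checking every proper subset of each key, none determines a non-prime attribute — 2NF is satisfied.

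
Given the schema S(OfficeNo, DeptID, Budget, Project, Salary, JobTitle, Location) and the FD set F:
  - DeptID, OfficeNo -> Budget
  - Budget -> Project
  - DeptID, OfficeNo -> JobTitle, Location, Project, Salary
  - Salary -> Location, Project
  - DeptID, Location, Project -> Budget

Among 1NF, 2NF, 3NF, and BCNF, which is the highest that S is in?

Candidate key: {DeptID, OfficeNo}. Prime attributes: {DeptID, OfficeNo}.
Budget -> Project: {Budget}⁺ = {Budget, Project}, which is not all of the attributes, so the left side is not a superkey — BCNF is violated.
Budget -> Project determines the non-prime attribute {Project} from a non-superkey — 3NF is violated.
No non-prime attribute depends on a proper subset of any candidate key, so 2NF holds.

2NF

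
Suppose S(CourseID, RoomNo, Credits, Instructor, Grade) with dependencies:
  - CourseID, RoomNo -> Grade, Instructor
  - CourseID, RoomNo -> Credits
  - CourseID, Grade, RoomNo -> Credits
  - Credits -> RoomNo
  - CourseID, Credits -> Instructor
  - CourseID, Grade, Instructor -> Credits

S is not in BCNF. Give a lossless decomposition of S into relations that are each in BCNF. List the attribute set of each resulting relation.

Candidate keys of the original relation: {CourseID, Credits}, {CourseID, Grade, Instructor}, {CourseID, RoomNo}.
In {CourseID, Credits, Grade, Instructor, RoomNo}, {Credits} is not a superkey ({Credits}⁺ restricted to this set is {Credits, RoomNo}), so split on Credits -> RoomNo into {Credits, RoomNo} and {CourseID, Credits, Grade, Instructor}.
{Credits, RoomNo}: every determinant is a superkey — BCNF.
{CourseID, Credits, Grade, Instructor}: every determinant is a superkey — BCNF.

{CourseID, Credits, Grade, Instructor}; {Credits, RoomNo}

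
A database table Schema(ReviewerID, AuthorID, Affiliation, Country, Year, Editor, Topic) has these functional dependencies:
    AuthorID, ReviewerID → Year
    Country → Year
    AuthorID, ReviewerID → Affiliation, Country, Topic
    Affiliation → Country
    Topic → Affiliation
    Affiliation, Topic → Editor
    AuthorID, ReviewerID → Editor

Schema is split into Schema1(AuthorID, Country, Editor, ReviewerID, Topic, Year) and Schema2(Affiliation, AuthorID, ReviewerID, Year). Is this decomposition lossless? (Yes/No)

Schema1 ∩ Schema2 = {AuthorID, ReviewerID, Year}; its closure under F is {Affiliation, AuthorID, Country, Editor, ReviewerID, Topic, Year}.
This includes all of Schema1, so the common attributes are a superkey of Schema1 — the join is lossless.

Yes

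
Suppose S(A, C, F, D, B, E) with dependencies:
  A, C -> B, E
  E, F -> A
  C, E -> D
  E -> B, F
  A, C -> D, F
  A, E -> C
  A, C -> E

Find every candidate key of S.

{E}⁺ = {A, B, C, D, E, F}, which is every attribute, so {E} is a candidate key.
{A, C}⁺ = {A, B, C, D, E, F}, which is every attribute, so {A, C} is a candidate key.
Any other superkey properly contains one of these, so there are no further candidate keys.

{A, C}, {E}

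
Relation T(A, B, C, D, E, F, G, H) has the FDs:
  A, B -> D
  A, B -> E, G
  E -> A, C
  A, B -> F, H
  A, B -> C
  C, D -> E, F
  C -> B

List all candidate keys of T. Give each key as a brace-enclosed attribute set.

{E} is a candidate key since {E}⁺ = {A, B, C, D, E, F, G, H} covers every attribute.
{A, B} is a candidate key since {A, B}⁺ = {A, B, C, D, E, F, G, H} covers every attribute.
{A, C} is a candidate key since {A, C}⁺ = {A, B, C, D, E, F, G, H} covers every attribute.
{C, D} is a candidate key since {C, D}⁺ = {A, B, C, D, E, F, G, H} covers every attribute.
Any other superkey properly contains one of these, so there are no further candidate keys.

{A, B}, {A, C}, {C, D}, {E}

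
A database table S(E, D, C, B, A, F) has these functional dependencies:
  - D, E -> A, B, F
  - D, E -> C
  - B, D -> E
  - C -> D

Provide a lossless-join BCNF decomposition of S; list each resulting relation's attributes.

Candidate keys of the original relation: {B, C}, {B, D}, {C, E}, {D, E}.
Within {A, B, C, D, E, F}: {C}⁺ ∩ {A, B, C, D, E, F} = {C, D}, not the whole set, so C -> D violates BCNF; decompose into {C, D} and {A, B, C, E, F}.
{C, D} is in BCNF.
{A, B, C, E, F} is in BCNF.

{A, B, C, E, F}; {C, D}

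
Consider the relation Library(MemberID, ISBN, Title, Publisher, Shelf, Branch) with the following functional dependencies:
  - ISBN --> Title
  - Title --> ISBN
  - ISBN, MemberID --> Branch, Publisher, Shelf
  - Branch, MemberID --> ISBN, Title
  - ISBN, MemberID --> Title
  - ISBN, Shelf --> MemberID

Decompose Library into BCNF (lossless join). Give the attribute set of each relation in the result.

{Branch, ISBN, MemberID, Publisher, Shelf}; {ISBN, Title}

Candidate keys of the original relation: {Branch, MemberID}, {ISBN, MemberID}, {ISBN, Shelf}, {MemberID, Title}, {Shelf, Title}.
{Branch, ISBN, MemberID, Publisher, Shelf, Title}: {ISBN} determines {ISBN, Title} here but is not a superkey — split on ISBN --> Title, giving {ISBN, Title} and {Branch, ISBN, MemberID, Publisher, Shelf}.
{ISBN, Title} has no BCNF violation.
{Branch, ISBN, MemberID, Publisher, Shelf} has no BCNF violation.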